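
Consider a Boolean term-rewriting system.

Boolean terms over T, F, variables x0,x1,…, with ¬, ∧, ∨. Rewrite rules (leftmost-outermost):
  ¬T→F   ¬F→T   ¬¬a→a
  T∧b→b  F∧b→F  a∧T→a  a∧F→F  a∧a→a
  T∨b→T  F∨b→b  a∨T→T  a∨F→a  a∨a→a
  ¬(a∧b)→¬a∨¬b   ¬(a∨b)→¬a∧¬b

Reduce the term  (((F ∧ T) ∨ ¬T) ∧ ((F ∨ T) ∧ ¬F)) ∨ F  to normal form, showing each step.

  start: (((F ∧ T) ∨ ¬T) ∧ ((F ∨ T) ∧ ¬F)) ∨ F
  [1] ((F ∧ T) ∨ ¬T) ∧ ((F ∨ T) ∧ ¬F)
  [2] (F ∨ ¬T) ∧ ((F ∨ T) ∧ ¬F)
  [3] ¬T ∧ ((F ∨ T) ∧ ¬F)
  [4] F ∧ ((F ∨ T) ∧ ¬F)
  [5] F

Answer: normal form = F  (in 5 steps)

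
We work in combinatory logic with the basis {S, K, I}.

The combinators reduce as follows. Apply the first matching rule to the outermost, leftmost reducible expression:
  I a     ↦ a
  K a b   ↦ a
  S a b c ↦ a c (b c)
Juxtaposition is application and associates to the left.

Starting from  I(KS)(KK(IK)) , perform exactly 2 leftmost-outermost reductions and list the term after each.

  start: I(KS)(KK(IK))
  →1  KS(KK(IK))
  →2  S

Answer: after 2 steps: S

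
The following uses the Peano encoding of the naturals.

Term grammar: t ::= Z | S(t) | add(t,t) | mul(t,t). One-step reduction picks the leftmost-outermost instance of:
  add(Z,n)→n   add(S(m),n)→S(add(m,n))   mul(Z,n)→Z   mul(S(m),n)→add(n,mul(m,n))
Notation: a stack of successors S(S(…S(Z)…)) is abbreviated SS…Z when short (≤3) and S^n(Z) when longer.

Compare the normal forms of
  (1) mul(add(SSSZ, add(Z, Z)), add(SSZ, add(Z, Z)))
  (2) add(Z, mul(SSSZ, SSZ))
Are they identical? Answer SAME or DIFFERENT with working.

Term A:
  start: mul(add(SSSZ, add(Z, Z)), add(SSZ, add(Z, Z)))
  [1] mul(S(add(SSZ, add(Z, Z))), add(SSZ, add(Z, Z)))
  [2] add(add(SSZ, add(Z, Z)), mul(add(SSZ, add(Z, Z)), add(SSZ, add(Z, Z))))
  [3] add(S(add(SZ, add(Z, Z))), mul(add(SSZ, add(Z, Z)), add(SSZ, add(Z, Z))))
  [4] S(add(add(SZ, add(Z, Z)), mul(add(SSZ, add(Z, Z)), add(SSZ, add(Z, Z)))))
  [5] S(add(S(add(Z, add(Z, Z))), mul(add(SSZ, add(Z, Z)), add(SSZ, add(Z, Z)))))
  [6] S(S(add(add(Z, add(Z, Z)), mul(add(SSZ, add(Z, Z)), add(SSZ, add(Z, Z))))))
  [7] S(S(add(add(Z, Z), mul(add(SSZ, add(Z, Z)), add(SSZ, add(Z, Z))))))
  [8] S(S(add(Z, mul(add(SSZ, add(Z, Z)), add(SSZ, add(Z, Z))))))
  [9] S(S(mul(add(SSZ, add(Z, Z)), add(SSZ, add(Z, Z)))))
  [10] S(S(mul(S(add(SZ, add(Z, Z))), add(SSZ, add(Z, Z)))))
  [11] S(S(add(add(SSZ, add(Z, Z)), mul(add(SZ, add(Z, Z)), add(SSZ, add(Z, Z))))))
  [12] S(S(add(S(add(SZ, add(Z, Z))), mul(add(SZ, add(Z, Z)), add(SSZ, add(Z, Z))))))
  [13] S(S(S(add(add(SZ, add(Z, Z)), mul(add(SZ, add(Z, Z)), add(SSZ, add(Z, Z)))))))
  [14] S(S(S(add(S(add(Z, add(Z, Z))), mul(add(SZ, add(Z, Z)), add(SSZ, add(Z, Z)))))))
  [15] S(S(S(S(add(add(Z, add(Z, Z)), mul(add(SZ, add(Z, Z)), add(SSZ, add(Z, Z))))))))
  [16] S(S(S(S(add(add(Z, Z), mul(add(SZ, add(Z, Z)), add(SSZ, add(Z, Z))))))))
  [17] S(S(S(S(add(Z, mul(add(SZ, add(Z, Z)), add(SSZ, add(Z, Z))))))))
  [18] S(S(S(S(mul(add(SZ, add(Z, Z)), add(SSZ, add(Z, Z)))))))
  [19] S(S(S(S(mul(S(add(Z, add(Z, Z))), add(SSZ, add(Z, Z)))))))
  [20] S(S(S(S(add(add(SSZ, add(Z, Z)), mul(add(Z, add(Z, Z)), add(SSZ, add(Z, Z))))))))
  [21] S(S(S(S(add(S(add(SZ, add(Z, Z))), mul(add(Z, add(Z, Z)), add(SSZ, add(Z, Z))))))))
  [22] S(S(S(S(S(add(add(SZ, add(Z, Z)), mul(add(Z, add(Z, Z)), add(SSZ, add(Z, Z)))))))))
  [23] S(S(S(S(S(add(S(add(Z, add(Z, Z))), mul(add(Z, add(Z, Z)), add(SSZ, add(Z, Z)))))))))
  [24] S(S(S(S(S(S(add(add(Z, add(Z, Z)), mul(add(Z, add(Z, Z)), add(SSZ, add(Z, Z))))))))))
  [25] S(S(S(S(S(S(add(add(Z, Z), mul(add(Z, add(Z, Z)), add(SSZ, add(Z, Z))))))))))
  [26] S(S(S(S(S(S(add(Z, mul(add(Z, add(Z, Z)), add(SSZ, add(Z, Z))))))))))
  [27] S(S(S(S(S(S(mul(add(Z, add(Z, Z)), add(SSZ, add(Z, Z)))))))))
  [28] S(S(S(S(S(S(mul(add(Z, Z), add(SSZ, add(Z, Z)))))))))
  [29] S(S(S(S(S(S(mul(Z, add(SSZ, add(Z, Z)))))))))
  [30] S^6(Z)

Term B:
  start: add(Z, mul(SSSZ, SSZ))
  [1] mul(SSSZ, SSZ)
  [2] add(SSZ, mul(SSZ, SSZ))
  [3] S(add(SZ, mul(SSZ, SSZ)))
  [4] S(S(add(Z, mul(SSZ, SSZ))))
  [5] S(S(mul(SSZ, SSZ)))
  [6] S(S(add(SSZ, mul(SZ, SSZ))))
  [7] S(S(S(add(SZ, mul(SZ, SSZ)))))
  [8] S(S(S(S(add(Z, mul(SZ, SSZ))))))
  [9] S(S(S(S(mul(SZ, SSZ)))))
  [10] S(S(S(S(add(SSZ, mul(Z, SSZ))))))
  [11] S(S(S(S(S(add(SZ, mul(Z, SSZ)))))))
  [12] S(S(S(S(S(S(add(Z, mul(Z, SSZ))))))))
  [13] S(S(S(S(S(S(mul(Z, SSZ)))))))
  [14] S^6(Z)

Answer: SAME — A ⇓ S^6(Z), B ⇓ S^6(Z)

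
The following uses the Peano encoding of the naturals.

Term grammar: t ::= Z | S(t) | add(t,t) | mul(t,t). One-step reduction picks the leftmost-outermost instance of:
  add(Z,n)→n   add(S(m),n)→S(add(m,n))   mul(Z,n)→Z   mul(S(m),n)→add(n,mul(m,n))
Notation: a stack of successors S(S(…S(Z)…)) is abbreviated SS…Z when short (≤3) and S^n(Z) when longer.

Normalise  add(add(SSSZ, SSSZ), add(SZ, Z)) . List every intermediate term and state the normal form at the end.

Answer: normal form = S^7(Z)  (in 13 steps)

Reduction:
  start: add(add(SSSZ, SSSZ), add(SZ, Z))
  →1  add(S(add(SSZ, SSSZ)), add(SZ, Z))
  →2  S(add(add(SSZ, SSSZ), add(SZ, Z)))
  →3  S(add(S(add(SZ, SSSZ)), add(SZ, Z)))
  →4  S(S(add(add(SZ, SSSZ), add(SZ, Z))))
  →5  S(S(add(S(add(Z, SSSZ)), add(SZ, Z))))
  →6  S(S(S(add(add(Z, SSSZ), add(SZ, Z)))))
  →7  S(S(S(add(SSSZ, add(SZ, Z)))))
  →8  S(S(S(S(add(SSZ, add(SZ, Z))))))
  →9  S(S(S(S(S(add(SZ, add(SZ, Z)))))))
  →10  S(S(S(S(S(S(add(Z, add(SZ, Z))))))))
  →11  S(S(S(S(S(S(add(SZ, Z)))))))
  →12  S(S(S(S(S(S(S(add(Z, Z))))))))
  →13  S^7(Z)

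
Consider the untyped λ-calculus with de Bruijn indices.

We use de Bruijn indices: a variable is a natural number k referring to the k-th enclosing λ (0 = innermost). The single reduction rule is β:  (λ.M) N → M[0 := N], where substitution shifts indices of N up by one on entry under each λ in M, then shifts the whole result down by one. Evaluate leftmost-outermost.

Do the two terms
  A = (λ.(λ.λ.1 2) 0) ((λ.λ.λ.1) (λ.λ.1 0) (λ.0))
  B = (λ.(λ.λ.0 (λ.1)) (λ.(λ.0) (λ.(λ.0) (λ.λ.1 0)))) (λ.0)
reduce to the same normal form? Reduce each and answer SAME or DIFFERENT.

Term A:
  start: (λ.(λ.λ.1 2) 0) ((λ.λ.λ.1) (λ.λ.1 0) (λ.0))
  step 1: (λ.λ.1 ((λ.λ.λ.1) (λ.λ.1 0) (λ.0))) ((λ.λ.λ.1) (λ.λ.1 0) (λ.0))
  step 2: λ.(λ.λ.λ.1) (λ.λ.1 0) (λ.0) ((λ.λ.λ.1) (λ.λ.1 0) (λ.0))
  step 3: λ.(λ.λ.1) (λ.0) ((λ.λ.λ.1) (λ.λ.1 0) (λ.0))
  step 4: λ.(λ.λ.0) ((λ.λ.λ.1) (λ.λ.1 0) (λ.0))
  step 5: λ.λ.0

Term B:
  start: (λ.(λ.λ.0 (λ.1)) (λ.(λ.0) (λ.(λ.0) (λ.λ.1 0)))) (λ.0)
  step 1: (λ.λ.0 (λ.1)) (λ.(λ.0) (λ.(λ.0) (λ.λ.1 0)))
  step 2: λ.0 (λ.1)

Answer: DIFFERENT — A ⇓ λ.λ.0, B ⇓ λ.0 (λ.1)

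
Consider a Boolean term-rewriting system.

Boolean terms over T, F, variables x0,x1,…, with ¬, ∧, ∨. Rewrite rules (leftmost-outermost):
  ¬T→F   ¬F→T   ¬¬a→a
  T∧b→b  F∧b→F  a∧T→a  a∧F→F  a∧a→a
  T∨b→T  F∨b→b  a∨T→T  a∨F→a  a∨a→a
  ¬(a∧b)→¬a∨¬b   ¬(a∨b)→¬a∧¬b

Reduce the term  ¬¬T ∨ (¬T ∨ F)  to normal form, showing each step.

  start: ¬¬T ∨ (¬T ∨ F)
  step 1: T ∨ (¬T ∨ F)
  step 2: T

Answer: normal form = T  (in 2 steps)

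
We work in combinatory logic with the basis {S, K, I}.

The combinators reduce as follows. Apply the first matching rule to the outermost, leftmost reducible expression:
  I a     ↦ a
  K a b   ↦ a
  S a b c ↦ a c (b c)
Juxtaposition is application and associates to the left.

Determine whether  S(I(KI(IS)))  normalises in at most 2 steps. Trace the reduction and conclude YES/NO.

  start: S(I(KI(IS)))
  step 1: S(KI(IS))
  step 2: SI

Answer: YES — reaches normal form SI in 2 ≤ 2 steps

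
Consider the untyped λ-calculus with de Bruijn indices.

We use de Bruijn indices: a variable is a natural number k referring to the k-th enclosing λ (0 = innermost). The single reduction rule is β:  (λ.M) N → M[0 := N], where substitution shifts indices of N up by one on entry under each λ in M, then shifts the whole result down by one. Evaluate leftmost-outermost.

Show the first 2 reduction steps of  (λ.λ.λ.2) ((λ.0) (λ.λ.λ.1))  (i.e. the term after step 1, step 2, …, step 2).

  start: (λ.λ.λ.2) ((λ.0) (λ.λ.λ.1))
  →1  λ.λ.(λ.0) (λ.λ.λ.1)
  →2  λ.λ.λ.λ.λ.1

Answer: after 2 steps: λ.λ.λ.λ.λ.1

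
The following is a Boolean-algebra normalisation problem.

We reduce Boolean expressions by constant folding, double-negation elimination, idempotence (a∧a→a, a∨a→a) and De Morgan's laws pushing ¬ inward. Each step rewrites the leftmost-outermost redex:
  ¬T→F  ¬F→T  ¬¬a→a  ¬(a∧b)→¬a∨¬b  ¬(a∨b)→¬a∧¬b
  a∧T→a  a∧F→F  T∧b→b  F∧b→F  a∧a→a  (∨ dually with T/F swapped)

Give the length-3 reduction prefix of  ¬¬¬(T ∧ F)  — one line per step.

  start: ¬¬¬(T ∧ F)
  step 1: ¬(T ∧ F)
  step 2: ¬T ∨ ¬F
  step 3: F ∨ ¬F

Answer: after 3 steps: F ∨ ¬F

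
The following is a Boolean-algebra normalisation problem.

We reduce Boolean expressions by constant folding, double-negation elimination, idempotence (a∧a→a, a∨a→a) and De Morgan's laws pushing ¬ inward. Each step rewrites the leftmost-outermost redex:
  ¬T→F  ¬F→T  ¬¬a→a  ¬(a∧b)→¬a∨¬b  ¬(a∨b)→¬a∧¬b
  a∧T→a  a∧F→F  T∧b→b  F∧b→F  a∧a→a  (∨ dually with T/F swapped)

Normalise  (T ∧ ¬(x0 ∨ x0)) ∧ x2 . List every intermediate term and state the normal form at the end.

  start: (T ∧ ¬(x0 ∨ x0)) ∧ x2
  step 1: ¬(x0 ∨ x0) ∧ x2
  step 2: (¬x0 ∧ ¬x0) ∧ x2
  step 3: ¬x0 ∧ x2

Answer: normal form = ¬x0 ∧ x2  (in 3 steps)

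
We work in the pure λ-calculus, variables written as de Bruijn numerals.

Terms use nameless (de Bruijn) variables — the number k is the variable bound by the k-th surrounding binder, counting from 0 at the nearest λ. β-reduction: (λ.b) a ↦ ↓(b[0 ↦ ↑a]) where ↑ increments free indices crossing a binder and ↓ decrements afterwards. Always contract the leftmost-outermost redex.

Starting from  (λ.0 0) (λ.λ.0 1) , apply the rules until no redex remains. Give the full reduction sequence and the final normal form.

Answer: normal form = λ.0 (λ.λ.0 1)  (in 2 steps)

Working:
  start: (λ.0 0) (λ.λ.0 1)
  →1  (λ.λ.0 1) (λ.λ.0 1)
  →2  λ.0 (λ.λ.0 1)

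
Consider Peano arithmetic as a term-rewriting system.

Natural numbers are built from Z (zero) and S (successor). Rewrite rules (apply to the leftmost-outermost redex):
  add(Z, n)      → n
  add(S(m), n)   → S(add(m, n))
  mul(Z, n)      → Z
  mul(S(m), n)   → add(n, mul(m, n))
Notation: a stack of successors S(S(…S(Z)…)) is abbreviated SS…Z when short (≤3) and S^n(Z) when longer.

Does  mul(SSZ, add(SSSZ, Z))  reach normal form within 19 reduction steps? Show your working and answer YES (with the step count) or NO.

Answer: YES — reaches normal form S^6(Z) in 19 ≤ 19 steps

Reduction:
  start: mul(SSZ, add(SSSZ, Z))
  →1  add(add(SSSZ, Z), mul(SZ, add(SSSZ, Z)))
  →2  add(S(add(SSZ, Z)), mul(SZ, add(SSSZ, Z)))
  →3  S(add(add(SSZ, Z), mul(SZ, add(SSSZ, Z))))
  →4  S(add(S(add(SZ, Z)), mul(SZ, add(SSSZ, Z))))
  →5  S(S(add(add(SZ, Z), mul(SZ, add(SSSZ, Z)))))
  →6  S(S(add(S(add(Z, Z)), mul(SZ, add(SSSZ, Z)))))
  →7  S(S(S(add(add(Z, Z), mul(SZ, add(SSSZ, Z))))))
  →8  S(S(S(add(Z, mul(SZ, add(SSSZ, Z))))))
  →9  S(S(S(mul(SZ, add(SSSZ, Z)))))
  →10  S(S(S(add(add(SSSZ, Z), mul(Z, add(SSSZ, Z))))))
  →11  S(S(S(add(S(add(SSZ, Z)), mul(Z, add(SSSZ, Z))))))
  →12  S(S(S(S(add(add(SSZ, Z), mul(Z, add(SSSZ, Z)))))))
  →13  S(S(S(S(add(S(add(SZ, Z)), mul(Z, add(SSSZ, Z)))))))
  →14  S(S(S(S(S(add(add(SZ, Z), mul(Z, add(SSSZ, Z))))))))
  →15  S(S(S(S(S(add(S(add(Z, Z)), mul(Z, add(SSSZ, Z))))))))
  →16  S(S(S(S(S(S(add(add(Z, Z), mul(Z, add(SSSZ, Z)))))))))
  →17  S(S(S(S(S(S(add(Z, mul(Z, add(SSSZ, Z)))))))))
  →18  S(S(S(S(S(S(mul(Z, add(SSSZ, Z))))))))
  →19  S^6(Z)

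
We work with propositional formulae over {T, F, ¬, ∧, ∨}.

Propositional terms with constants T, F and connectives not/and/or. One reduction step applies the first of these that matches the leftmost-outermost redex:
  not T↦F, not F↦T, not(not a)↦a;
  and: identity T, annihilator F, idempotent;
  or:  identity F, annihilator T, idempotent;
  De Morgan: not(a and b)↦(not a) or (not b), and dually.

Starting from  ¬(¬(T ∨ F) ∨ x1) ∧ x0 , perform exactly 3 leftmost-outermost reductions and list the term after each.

  start: ¬(¬(T ∨ F) ∨ x1) ∧ x0
  step 1: (¬¬(T ∨ F) ∧ ¬x1) ∧ x0
  step 2: ((T ∨ F) ∧ ¬x1) ∧ x0
  step 3: (T ∧ ¬x1) ∧ x0

Answer: after 3 steps: (T ∧ ¬x1) ∧ x0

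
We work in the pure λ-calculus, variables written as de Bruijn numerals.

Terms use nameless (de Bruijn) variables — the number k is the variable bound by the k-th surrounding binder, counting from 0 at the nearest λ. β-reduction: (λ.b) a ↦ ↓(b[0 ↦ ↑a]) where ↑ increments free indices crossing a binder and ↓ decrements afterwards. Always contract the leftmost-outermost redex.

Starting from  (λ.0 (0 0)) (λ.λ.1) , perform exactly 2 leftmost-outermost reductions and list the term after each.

  start: (λ.0 (0 0)) (λ.λ.1)
  step 1: (λ.λ.1) ((λ.λ.1) (λ.λ.1))
  step 2: λ.(λ.λ.1) (λ.λ.1)

Answer: after 2 steps: λ.(λ.λ.1) (λ.λ.1)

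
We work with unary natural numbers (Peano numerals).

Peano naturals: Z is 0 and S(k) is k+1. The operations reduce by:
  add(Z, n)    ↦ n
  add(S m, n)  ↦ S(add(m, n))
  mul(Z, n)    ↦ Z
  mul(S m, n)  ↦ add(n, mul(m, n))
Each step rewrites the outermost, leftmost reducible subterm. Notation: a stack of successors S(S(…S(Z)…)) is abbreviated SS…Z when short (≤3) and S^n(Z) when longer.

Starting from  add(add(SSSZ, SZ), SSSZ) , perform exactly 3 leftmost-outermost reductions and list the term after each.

  start: add(add(SSSZ, SZ), SSSZ)
  step 1: add(S(add(SSZ, SZ)), SSSZ)
  step 2: S(add(add(SSZ, SZ), SSSZ))
  step 3: S(add(S(add(SZ, SZ)), SSSZ))

Answer: after 3 steps: S(add(S(add(SZ, SZ)), SSSZ))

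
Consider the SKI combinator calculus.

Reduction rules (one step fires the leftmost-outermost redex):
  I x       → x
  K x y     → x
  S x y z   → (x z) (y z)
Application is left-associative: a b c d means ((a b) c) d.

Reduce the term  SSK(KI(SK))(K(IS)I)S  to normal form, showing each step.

  start: SSK(KI(SK))(K(IS)I)S
  →1  S(KI(SK))(K(KI(SK)))(K(IS)I)S
  →2  KI(SK)(K(IS)I)(K(KI(SK))(K(IS)I))S
  →3  I(K(IS)I)(K(KI(SK))(K(IS)I))S
  →4  K(IS)I(K(KI(SK))(K(IS)I))S
  →5  IS(K(KI(SK))(K(IS)I))S
  →6  S(K(KI(SK))(K(IS)I))S
  →7  S(KI(SK))S
  →8  SIS

Answer: normal form = SIS  (in 8 steps)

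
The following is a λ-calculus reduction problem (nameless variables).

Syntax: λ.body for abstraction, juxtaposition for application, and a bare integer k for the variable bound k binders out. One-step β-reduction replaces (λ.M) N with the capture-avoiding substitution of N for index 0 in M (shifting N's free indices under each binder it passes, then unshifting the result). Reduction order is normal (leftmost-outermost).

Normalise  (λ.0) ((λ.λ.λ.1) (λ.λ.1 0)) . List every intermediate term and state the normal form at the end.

  start: (λ.0) ((λ.λ.λ.1) (λ.λ.1 0))
  [1] (λ.λ.λ.1) (λ.λ.1 0)
  [2] λ.λ.1

Answer: normal form = λ.λ.1  (in 2 steps)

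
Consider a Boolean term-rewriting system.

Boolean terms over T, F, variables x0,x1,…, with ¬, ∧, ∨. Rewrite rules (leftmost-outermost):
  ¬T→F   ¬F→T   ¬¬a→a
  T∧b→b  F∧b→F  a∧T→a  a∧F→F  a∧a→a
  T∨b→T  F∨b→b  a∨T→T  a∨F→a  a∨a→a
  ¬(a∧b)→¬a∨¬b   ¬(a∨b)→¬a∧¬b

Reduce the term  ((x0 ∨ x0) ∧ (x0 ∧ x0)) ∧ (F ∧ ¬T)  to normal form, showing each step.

  start: ((x0 ∨ x0) ∧ (x0 ∧ x0)) ∧ (F ∧ ¬T)
  [1] (x0 ∧ (x0 ∧ x0)) ∧ (F ∧ ¬T)
  [2] (x0 ∧ x0) ∧ (F ∧ ¬T)
  [3] x0 ∧ (F ∧ ¬T)
  [4] x0 ∧ F
  [5] F

Answer: normal form = F  (in 5 steps)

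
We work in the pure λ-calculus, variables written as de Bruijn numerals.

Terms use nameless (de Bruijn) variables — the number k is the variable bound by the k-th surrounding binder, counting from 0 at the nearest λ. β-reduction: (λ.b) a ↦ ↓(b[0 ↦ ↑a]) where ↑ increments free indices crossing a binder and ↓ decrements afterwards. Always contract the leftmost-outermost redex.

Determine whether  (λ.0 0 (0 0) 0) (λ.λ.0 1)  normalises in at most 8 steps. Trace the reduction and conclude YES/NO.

Answer: YES — reaches normal form λ.0 (λ.λ.0 1) in 8 ≤ 8 steps

Reduction:
  start: (λ.0 0 (0 0) 0) (λ.λ.0 1)
  →1  (λ.λ.0 1) (λ.λ.0 1) ((λ.λ.0 1) (λ.λ.0 1)) (λ.λ.0 1)
  →2  (λ.0 (λ.λ.0 1)) ((λ.λ.0 1) (λ.λ.0 1)) (λ.λ.0 1)
  →3  (λ.λ.0 1) (λ.λ.0 1) (λ.λ.0 1) (λ.λ.0 1)
  →4  (λ.0 (λ.λ.0 1)) (λ.λ.0 1) (λ.λ.0 1)
  →5  (λ.λ.0 1) (λ.λ.0 1) (λ.λ.0 1)
  →6  (λ.0 (λ.λ.0 1)) (λ.λ.0 1)
  →7  (λ.λ.0 1) (λ.λ.0 1)
  →8  λ.0 (λ.λ.0 1)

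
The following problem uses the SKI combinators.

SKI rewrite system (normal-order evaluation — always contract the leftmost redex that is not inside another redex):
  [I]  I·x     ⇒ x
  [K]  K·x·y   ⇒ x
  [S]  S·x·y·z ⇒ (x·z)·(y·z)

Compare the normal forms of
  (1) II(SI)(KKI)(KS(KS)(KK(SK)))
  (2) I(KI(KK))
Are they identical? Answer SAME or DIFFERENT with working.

Term A:
  start: II(SI)(KKI)(KS(KS)(KK(SK)))
  [1] I(SI)(KKI)(KS(KS)(KK(SK)))
  [2] SI(KKI)(KS(KS)(KK(SK)))
  [3] I(KS(KS)(KK(SK)))(KKI(KS(KS)(KK(SK))))
  [4] KS(KS)(KK(SK))(KKI(KS(KS)(KK(SK))))
  [5] S(KK(SK))(KKI(KS(KS)(KK(SK))))
  [6] SK(KKI(KS(KS)(KK(SK))))
  [7] SK(K(KS(KS)(KK(SK))))
  [8] SK(K(S(KK(SK))))
  [9] SK(K(SK))

Term B:
  start: I(KI(KK))
  [1] KI(KK)
  [2] I

Answer: DIFFERENT — A ⇓ SK(K(SK)), B ⇓ I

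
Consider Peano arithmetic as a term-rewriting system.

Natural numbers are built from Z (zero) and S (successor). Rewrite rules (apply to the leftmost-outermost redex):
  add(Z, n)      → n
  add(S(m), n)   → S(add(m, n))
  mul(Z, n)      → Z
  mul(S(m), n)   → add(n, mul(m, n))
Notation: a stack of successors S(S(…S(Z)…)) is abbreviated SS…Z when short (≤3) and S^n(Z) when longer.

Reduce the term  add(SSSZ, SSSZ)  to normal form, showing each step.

  start: add(SSSZ, SSSZ)
  [1] S(add(SSZ, SSSZ))
  [2] S(S(add(SZ, SSSZ)))
  [3] S(S(S(add(Z, SSSZ))))
  [4] S^6(Z)

Answer: normal form = S^6(Z)  (in 4 steps)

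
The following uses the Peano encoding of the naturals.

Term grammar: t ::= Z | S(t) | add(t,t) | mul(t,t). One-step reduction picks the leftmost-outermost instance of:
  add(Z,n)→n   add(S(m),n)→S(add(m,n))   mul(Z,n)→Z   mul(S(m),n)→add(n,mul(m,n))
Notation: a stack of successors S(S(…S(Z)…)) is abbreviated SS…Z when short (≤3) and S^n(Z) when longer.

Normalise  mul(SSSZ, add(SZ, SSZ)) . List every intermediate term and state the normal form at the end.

Answer: normal form = S^9(Z)  (in 22 steps)

Reduction:
  start: mul(SSSZ, add(SZ, SSZ))
  [1] add(add(SZ, SSZ), mul(SSZ, add(SZ, SSZ)))
  [2] add(S(add(Z, SSZ)), mul(SSZ, add(SZ, SSZ)))
  [3] S(add(add(Z, SSZ), mul(SSZ, add(SZ, SSZ))))
  [4] S(add(SSZ, mul(SSZ, add(SZ, SSZ))))
  [5] S(S(add(SZ, mul(SSZ, add(SZ, SSZ)))))
  [6] S(S(S(add(Z, mul(SSZ, add(SZ, SSZ))))))
  [7] S(S(S(mul(SSZ, add(SZ, SSZ)))))
  [8] S(S(S(add(add(SZ, SSZ), mul(SZ, add(SZ, SSZ))))))
  [9] S(S(S(add(S(add(Z, SSZ)), mul(SZ, add(SZ, SSZ))))))
  [10] S(S(S(S(add(add(Z, SSZ), mul(SZ, add(SZ, SSZ)))))))
  [11] S(S(S(S(add(SSZ, mul(SZ, add(SZ, SSZ)))))))
  [12] S(S(S(S(S(add(SZ, mul(SZ, add(SZ, SSZ))))))))
  [13] S(S(S(S(S(S(add(Z, mul(SZ, add(SZ, SSZ)))))))))
  [14] S(S(S(S(S(S(mul(SZ, add(SZ, SSZ))))))))
  [15] S(S(S(S(S(S(add(add(SZ, SSZ), mul(Z, add(SZ, SSZ)))))))))
  [16] S(S(S(S(S(S(add(S(add(Z, SSZ)), mul(Z, add(SZ, SSZ)))))))))
  [17] S(S(S(S(S(S(S(add(add(Z, SSZ), mul(Z, add(SZ, SSZ))))))))))
  [18] S(S(S(S(S(S(S(add(SSZ, mul(Z, add(SZ, SSZ))))))))))
  [19] S(S(S(S(S(S(S(S(add(SZ, mul(Z, add(SZ, SSZ)))))))))))
  [20] S(S(S(S(S(S(S(S(S(add(Z, mul(Z, add(SZ, SSZ))))))))))))
  [21] S(S(S(S(S(S(S(S(S(mul(Z, add(SZ, SSZ)))))))))))
  [22] S^9(Z)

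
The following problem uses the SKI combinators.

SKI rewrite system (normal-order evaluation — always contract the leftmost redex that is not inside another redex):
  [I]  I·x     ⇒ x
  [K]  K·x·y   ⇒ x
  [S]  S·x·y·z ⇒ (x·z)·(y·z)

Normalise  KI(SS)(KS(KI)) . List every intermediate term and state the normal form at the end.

Answer: normal form = S  (in 3 steps)

Working:
  start: KI(SS)(KS(KI))
  →1  I(KS(KI))
  →2  KS(KI)
  →3  S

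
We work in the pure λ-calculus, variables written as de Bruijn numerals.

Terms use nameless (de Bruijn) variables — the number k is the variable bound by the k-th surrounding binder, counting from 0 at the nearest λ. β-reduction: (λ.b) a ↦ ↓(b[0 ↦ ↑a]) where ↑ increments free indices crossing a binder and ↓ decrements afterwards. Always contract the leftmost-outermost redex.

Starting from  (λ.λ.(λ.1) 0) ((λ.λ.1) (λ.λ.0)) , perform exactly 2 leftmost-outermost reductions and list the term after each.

Answer: after 2 steps: λ.0

Reduction:
  start: (λ.λ.(λ.1) 0) ((λ.λ.1) (λ.λ.0))
  step 1: λ.(λ.1) 0
  step 2: λ.0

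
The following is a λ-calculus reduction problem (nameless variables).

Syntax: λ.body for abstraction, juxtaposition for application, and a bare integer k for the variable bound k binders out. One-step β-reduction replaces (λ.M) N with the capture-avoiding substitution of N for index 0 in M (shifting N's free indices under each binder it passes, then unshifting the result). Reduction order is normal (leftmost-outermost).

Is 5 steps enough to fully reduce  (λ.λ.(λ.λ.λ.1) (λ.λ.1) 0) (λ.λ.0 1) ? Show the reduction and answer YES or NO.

  start: (λ.λ.(λ.λ.λ.1) (λ.λ.1) 0) (λ.λ.0 1)
  step 1: λ.(λ.λ.λ.1) (λ.λ.1) 0
  step 2: λ.(λ.λ.1) 0
  step 3: λ.λ.1

Answer: YES — reaches normal form λ.λ.1 in 3 ≤ 5 steps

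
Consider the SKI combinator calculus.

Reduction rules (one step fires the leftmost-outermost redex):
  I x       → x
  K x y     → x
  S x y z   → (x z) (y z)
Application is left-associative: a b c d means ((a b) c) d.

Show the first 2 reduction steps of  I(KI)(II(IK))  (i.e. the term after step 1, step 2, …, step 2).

Answer: after 2 steps: I

Reduction:
  start: I(KI)(II(IK))
  step 1: KI(II(IK))
  step 2: I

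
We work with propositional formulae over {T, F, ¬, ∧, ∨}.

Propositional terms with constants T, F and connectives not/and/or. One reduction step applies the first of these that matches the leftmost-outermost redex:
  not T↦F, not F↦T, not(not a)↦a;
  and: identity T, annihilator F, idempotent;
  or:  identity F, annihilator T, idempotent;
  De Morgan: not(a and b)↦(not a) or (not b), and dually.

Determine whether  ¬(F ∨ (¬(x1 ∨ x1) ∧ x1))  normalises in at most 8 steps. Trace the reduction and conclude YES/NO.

  start: ¬(F ∨ (¬(x1 ∨ x1) ∧ x1))
  →1  ¬F ∧ ¬(¬(x1 ∨ x1) ∧ x1)
  →2  T ∧ ¬(¬(x1 ∨ x1) ∧ x1)
  →3  ¬(¬(x1 ∨ x1) ∧ x1)
  →4  ¬¬(x1 ∨ x1) ∨ ¬x1
  →5  (x1 ∨ x1) ∨ ¬x1
  →6  x1 ∨ ¬x1

Answer: YES — reaches normal form x1 ∨ ¬x1 in 6 ≤ 8 steps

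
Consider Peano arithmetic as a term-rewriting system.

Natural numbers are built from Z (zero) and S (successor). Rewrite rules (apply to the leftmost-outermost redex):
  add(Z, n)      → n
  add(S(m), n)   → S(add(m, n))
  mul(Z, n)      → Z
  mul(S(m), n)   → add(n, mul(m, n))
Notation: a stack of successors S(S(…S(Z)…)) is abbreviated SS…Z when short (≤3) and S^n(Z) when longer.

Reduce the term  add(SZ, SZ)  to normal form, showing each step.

Answer: normal form = SSZ  (in 2 steps)

Reduction:
  start: add(SZ, SZ)
  step 1: S(add(Z, SZ))
  step 2: SSZ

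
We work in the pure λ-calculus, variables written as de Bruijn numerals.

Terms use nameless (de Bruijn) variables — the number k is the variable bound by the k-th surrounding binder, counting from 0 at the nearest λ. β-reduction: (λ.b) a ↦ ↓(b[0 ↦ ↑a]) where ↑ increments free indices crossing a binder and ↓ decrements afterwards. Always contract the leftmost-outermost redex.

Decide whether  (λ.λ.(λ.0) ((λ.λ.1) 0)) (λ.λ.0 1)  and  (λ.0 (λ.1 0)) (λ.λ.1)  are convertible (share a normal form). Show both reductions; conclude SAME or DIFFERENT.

Term A:
  start: (λ.λ.(λ.0) ((λ.λ.1) 0)) (λ.λ.0 1)
  [1] λ.(λ.0) ((λ.λ.1) 0)
  [2] λ.(λ.λ.1) 0
  [3] λ.λ.1

Term B:
  start: (λ.0 (λ.1 0)) (λ.λ.1)
  [1] (λ.λ.1) (λ.(λ.λ.1) 0)
  [2] λ.λ.(λ.λ.1) 0
  [3] λ.λ.λ.1

Answer: DIFFERENT — A ⇓ λ.λ.1, B ⇓ λ.λ.λ.1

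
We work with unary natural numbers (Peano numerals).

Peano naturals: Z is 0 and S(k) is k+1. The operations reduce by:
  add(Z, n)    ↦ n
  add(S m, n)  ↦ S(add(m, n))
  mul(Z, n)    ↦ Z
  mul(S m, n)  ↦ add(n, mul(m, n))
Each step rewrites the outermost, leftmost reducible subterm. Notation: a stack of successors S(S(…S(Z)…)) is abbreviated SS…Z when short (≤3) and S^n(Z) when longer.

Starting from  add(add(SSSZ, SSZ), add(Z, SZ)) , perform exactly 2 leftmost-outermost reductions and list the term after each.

  start: add(add(SSSZ, SSZ), add(Z, SZ))
  step 1: add(S(add(SSZ, SSZ)), add(Z, SZ))
  step 2: S(add(add(SSZ, SSZ), add(Z, SZ)))

Answer: after 2 steps: S(add(add(SSZ, SSZ), add(Z, SZ)))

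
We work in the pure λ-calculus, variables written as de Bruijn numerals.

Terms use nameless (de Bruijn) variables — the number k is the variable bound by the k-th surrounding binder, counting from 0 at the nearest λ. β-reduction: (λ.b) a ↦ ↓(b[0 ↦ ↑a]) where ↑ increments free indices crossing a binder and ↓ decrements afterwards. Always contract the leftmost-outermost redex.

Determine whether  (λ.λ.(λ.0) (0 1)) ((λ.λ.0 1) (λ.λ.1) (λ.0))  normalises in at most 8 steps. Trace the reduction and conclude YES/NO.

  start: (λ.λ.(λ.0) (0 1)) ((λ.λ.0 1) (λ.λ.1) (λ.0))
  →1  λ.(λ.0) (0 ((λ.λ.0 1) (λ.λ.1) (λ.0)))
  →2  λ.0 ((λ.λ.0 1) (λ.λ.1) (λ.0))
  →3  λ.0 ((λ.0 (λ.λ.1)) (λ.0))
  →4  λ.0 ((λ.0) (λ.λ.1))
  →5  λ.0 (λ.λ.1)

Answer: YES — reaches normal form λ.0 (λ.λ.1) in 5 ≤ 8 steps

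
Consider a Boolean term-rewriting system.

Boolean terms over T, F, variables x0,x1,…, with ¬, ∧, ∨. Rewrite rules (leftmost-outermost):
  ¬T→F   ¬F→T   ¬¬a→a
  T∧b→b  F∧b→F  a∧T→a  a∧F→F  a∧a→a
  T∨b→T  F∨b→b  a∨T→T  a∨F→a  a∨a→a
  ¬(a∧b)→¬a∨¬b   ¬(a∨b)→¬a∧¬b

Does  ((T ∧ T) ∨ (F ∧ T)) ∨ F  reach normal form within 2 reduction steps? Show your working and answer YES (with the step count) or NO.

Answer: NO — after 2 steps the term is T ∨ (F ∧ T), not yet normal

Working:
  start: ((T ∧ T) ∨ (F ∧ T)) ∨ F
  step 1: (T ∧ T) ∨ (F ∧ T)
  step 2: T ∨ (F ∧ T)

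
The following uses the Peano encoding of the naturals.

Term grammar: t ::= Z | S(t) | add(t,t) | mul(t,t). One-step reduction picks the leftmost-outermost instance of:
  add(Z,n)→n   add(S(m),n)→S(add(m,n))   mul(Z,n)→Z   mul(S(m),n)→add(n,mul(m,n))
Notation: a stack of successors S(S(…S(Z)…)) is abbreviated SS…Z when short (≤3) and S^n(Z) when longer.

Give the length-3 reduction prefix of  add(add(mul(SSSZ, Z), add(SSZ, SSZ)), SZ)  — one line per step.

  start: add(add(mul(SSSZ, Z), add(SSZ, SSZ)), SZ)
  [1] add(add(add(Z, mul(SSZ, Z)), add(SSZ, SSZ)), SZ)
  [2] add(add(mul(SSZ, Z), add(SSZ, SSZ)), SZ)
  [3] add(add(add(Z, mul(SZ, Z)), add(SSZ, SSZ)), SZ)

Answer: after 3 steps: add(add(add(Z, mul(SZ, Z)), add(SSZ, SSZ)), SZ)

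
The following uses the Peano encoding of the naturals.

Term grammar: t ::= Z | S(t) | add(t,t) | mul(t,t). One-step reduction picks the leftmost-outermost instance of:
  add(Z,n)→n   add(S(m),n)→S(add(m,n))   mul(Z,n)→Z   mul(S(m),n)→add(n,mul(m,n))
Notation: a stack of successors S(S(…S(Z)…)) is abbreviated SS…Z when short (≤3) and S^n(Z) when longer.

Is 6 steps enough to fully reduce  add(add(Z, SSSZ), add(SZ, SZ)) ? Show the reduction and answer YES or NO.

  start: add(add(Z, SSSZ), add(SZ, SZ))
  step 1: add(SSSZ, add(SZ, SZ))
  step 2: S(add(SSZ, add(SZ, SZ)))
  step 3: S(S(add(SZ, add(SZ, SZ))))
  step 4: S(S(S(add(Z, add(SZ, SZ)))))
  step 5: S(S(S(add(SZ, SZ))))
  step 6: S(S(S(S(add(Z, SZ)))))

Answer: NO — after 6 steps the term is S(S(S(S(add(Z, SZ))))), not yet normal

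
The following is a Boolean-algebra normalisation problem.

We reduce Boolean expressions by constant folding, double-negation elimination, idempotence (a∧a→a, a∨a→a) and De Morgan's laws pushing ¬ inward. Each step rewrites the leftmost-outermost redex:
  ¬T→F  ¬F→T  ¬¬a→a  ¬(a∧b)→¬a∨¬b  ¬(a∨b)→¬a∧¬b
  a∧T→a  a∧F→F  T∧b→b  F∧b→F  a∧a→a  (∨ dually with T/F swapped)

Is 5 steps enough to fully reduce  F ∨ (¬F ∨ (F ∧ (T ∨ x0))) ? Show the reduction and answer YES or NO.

Answer: YES — reaches normal form T in 3 ≤ 5 steps

Derivation:
  start: F ∨ (¬F ∨ (F ∧ (T ∨ x0)))
  [1] ¬F ∨ (F ∧ (T ∨ x0))
  [2] T ∨ (F ∧ (T ∨ x0))
  [3] T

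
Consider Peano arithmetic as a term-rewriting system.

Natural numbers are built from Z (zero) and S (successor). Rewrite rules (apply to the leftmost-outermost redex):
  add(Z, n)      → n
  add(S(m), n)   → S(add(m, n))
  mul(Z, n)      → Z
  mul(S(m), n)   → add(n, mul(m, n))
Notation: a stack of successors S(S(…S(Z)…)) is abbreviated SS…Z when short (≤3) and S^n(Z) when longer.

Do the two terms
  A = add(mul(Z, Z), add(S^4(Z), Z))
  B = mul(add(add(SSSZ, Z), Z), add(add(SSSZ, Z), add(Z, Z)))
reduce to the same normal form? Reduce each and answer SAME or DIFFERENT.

Term A:
  start: add(mul(Z, Z), add(S^4(Z), Z))
  [1] add(Z, add(S^4(Z), Z))
  [2] add(S^4(Z), Z)
  [3] S(add(SSSZ, Z))
  [4] S(S(add(SSZ, Z)))
  [5] S(S(S(add(SZ, Z))))
  [6] S(S(S(S(add(Z, Z)))))
  [7] S^4(Z)

Term B:
  start: mul(add(add(SSSZ, Z), Z), add(add(SSSZ, Z), add(Z, Z)))
  [1] mul(add(S(add(SSZ, Z)), Z), add(add(SSSZ, Z), add(Z, Z)))
  [2] mul(S(add(add(SSZ, Z), Z)), add(add(SSSZ, Z), add(Z, Z)))
  [3] add(add(add(SSSZ, Z), add(Z, Z)), mul(add(add(SSZ, Z), Z), add(add(SSSZ, Z), add(Z, Z))))
  [4] add(add(S(add(SSZ, Z)), add(Z, Z)), mul(add(add(SSZ, Z), Z), add(add(SSSZ, Z), add(Z, Z))))
  [5] add(S(add(add(SSZ, Z), add(Z, Z))), mul(add(add(SSZ, Z), Z), add(add(SSSZ, Z), add(Z, Z))))
  [6] S(add(add(add(SSZ, Z), add(Z, Z)), mul(add(add(SSZ, Z), Z), add(add(SSSZ, Z), add(Z, Z)))))
  [7] S(add(add(S(add(SZ, Z)), add(Z, Z)), mul(add(add(SSZ, Z), Z), add(add(SSSZ, Z), add(Z, Z)))))
  [8] S(add(S(add(add(SZ, Z), add(Z, Z))), mul(add(add(SSZ, Z), Z), add(add(SSSZ, Z), add(Z, Z)))))
  [9] S(S(add(add(add(SZ, Z), add(Z, Z)), mul(add(add(SSZ, Z), Z), add(add(SSSZ, Z), add(Z, Z))))))
  [10] S(S(add(add(S(add(Z, Z)), add(Z, Z)), mul(add(add(SSZ, Z), Z), add(add(SSSZ, Z), add(Z, Z))))))
  [11] S(S(add(S(add(add(Z, Z), add(Z, Z))), mul(add(add(SSZ, Z), Z), add(add(SSSZ, Z), add(Z, Z))))))
  [12] S(S(S(add(add(add(Z, Z), add(Z, Z)), mul(add(add(SSZ, Z), Z), add(add(SSSZ, Z), add(Z, Z)))))))
  [13] S(S(S(add(add(Z, add(Z, Z)), mul(add(add(SSZ, Z), Z), add(add(SSSZ, Z), add(Z, Z)))))))
  [14] S(S(S(add(add(Z, Z), mul(add(add(SSZ, Z), Z), add(add(SSSZ, Z), add(Z, Z)))))))
  [15] S(S(S(add(Z, mul(add(add(SSZ, Z), Z), add(add(SSSZ, Z), add(Z, Z)))))))
  [16] S(S(S(mul(add(add(SSZ, Z), Z), add(add(SSSZ, Z), add(Z, Z))))))
  [17] S(S(S(mul(add(S(add(SZ, Z)), Z), add(add(SSSZ, Z), add(Z, Z))))))
  [18] S(S(S(mul(S(add(add(SZ, Z), Z)), add(add(SSSZ, Z), add(Z, Z))))))
  [19] S(S(S(add(add(add(SSSZ, Z), add(Z, Z)), mul(add(add(SZ, Z), Z), add(add(SSSZ, Z), add(Z, Z)))))))
  [20] S(S(S(add(add(S(add(SSZ, Z)), add(Z, Z)), mul(add(add(SZ, Z), Z), add(add(SSSZ, Z), add(Z, Z)))))))
  [21] S(S(S(add(S(add(add(SSZ, Z), add(Z, Z))), mul(add(add(SZ, Z), Z), add(add(SSSZ, Z), add(Z, Z)))))))
  [22] S(S(S(S(add(add(add(SSZ, Z), add(Z, Z)), mul(add(add(SZ, Z), Z), add(add(SSSZ, Z), add(Z, Z))))))))
  [23] S(S(S(S(add(add(S(add(SZ, Z)), add(Z, Z)), mul(add(add(SZ, Z), Z), add(add(SSSZ, Z), add(Z, Z))))))))
  [24] S(S(S(S(add(S(add(add(SZ, Z), add(Z, Z))), mul(add(add(SZ, Z), Z), add(add(SSSZ, Z), add(Z, Z))))))))
  [25] S(S(S(S(S(add(add(add(SZ, Z), add(Z, Z)), mul(add(add(SZ, Z), Z), add(add(SSSZ, Z), add(Z, Z)))))))))
  [26] S(S(S(S(S(add(add(S(add(Z, Z)), add(Z, Z)), mul(add(add(SZ, Z), Z), add(add(SSSZ, Z), add(Z, Z)))))))))
  [27] S(S(S(S(S(add(S(add(add(Z, Z), add(Z, Z))), mul(add(add(SZ, Z), Z), add(add(SSSZ, Z), add(Z, Z)))))))))
  [28] S(S(S(S(S(S(add(add(add(Z, Z), add(Z, Z)), mul(add(add(SZ, Z), Z), add(add(SSSZ, Z), add(Z, Z))))))))))
  [29] S(S(S(S(S(S(add(add(Z, add(Z, Z)), mul(add(add(SZ, Z), Z), add(add(SSSZ, Z), add(Z, Z))))))))))
  [30] S(S(S(S(S(S(add(add(Z, Z), mul(add(add(SZ, Z), Z), add(add(SSSZ, Z), add(Z, Z))))))))))
  [31] S(S(S(S(S(S(add(Z, mul(add(add(SZ, Z), Z), add(add(SSSZ, Z), add(Z, Z))))))))))
  [32] S(S(S(S(S(S(mul(add(add(SZ, Z), Z), add(add(SSSZ, Z), add(Z, Z)))))))))
  [33] S(S(S(S(S(S(mul(add(S(add(Z, Z)), Z), add(add(SSSZ, Z), add(Z, Z)))))))))
  [34] S(S(S(S(S(S(mul(S(add(add(Z, Z), Z)), add(add(SSSZ, Z), add(Z, Z)))))))))
  [35] S(S(S(S(S(S(add(add(add(SSSZ, Z), add(Z, Z)), mul(add(add(Z, Z), Z), add(add(SSSZ, Z), add(Z, Z))))))))))
  [36] S(S(S(S(S(S(add(add(S(add(SSZ, Z)), add(Z, Z)), mul(add(add(Z, Z), Z), add(add(SSSZ, Z), add(Z, Z))))))))))
  [37] S(S(S(S(S(S(add(S(add(add(SSZ, Z), add(Z, Z))), mul(add(add(Z, Z), Z), add(add(SSSZ, Z), add(Z, Z))))))))))
  [38] S(S(S(S(S(S(S(add(add(add(SSZ, Z), add(Z, Z)), mul(add(add(Z, Z), Z), add(add(SSSZ, Z), add(Z, Z)))))))))))
  [39] S(S(S(S(S(S(S(add(add(S(add(SZ, Z)), add(Z, Z)), mul(add(add(Z, Z), Z), add(add(SSSZ, Z), add(Z, Z)))))))))))
  [40] S(S(S(S(S(S(S(add(S(add(add(SZ, Z), add(Z, Z))), mul(add(add(Z, Z), Z), add(add(SSSZ, Z), add(Z, Z)))))))))))
  [41] S(S(S(S(S(S(S(S(add(add(add(SZ, Z), add(Z, Z)), mul(add(add(Z, Z), Z), add(add(SSSZ, Z), add(Z, Z))))))))))))
  [42] S(S(S(S(S(S(S(S(add(add(S(add(Z, Z)), add(Z, Z)), mul(add(add(Z, Z), Z), add(add(SSSZ, Z), add(Z, Z))))))))))))
  [43] S(S(S(S(S(S(S(S(add(S(add(add(Z, Z), add(Z, Z))), mul(add(add(Z, Z), Z), add(add(SSSZ, Z), add(Z, Z))))))))))))
  [44] S(S(S(S(S(S(S(S(S(add(add(add(Z, Z), add(Z, Z)), mul(add(add(Z, Z), Z), add(add(SSSZ, Z), add(Z, Z)))))))))))))
  [45] S(S(S(S(S(S(S(S(S(add(add(Z, add(Z, Z)), mul(add(add(Z, Z), Z), add(add(SSSZ, Z), add(Z, Z)))))))))))))
  [46] S(S(S(S(S(S(S(S(S(add(add(Z, Z), mul(add(add(Z, Z), Z), add(add(SSSZ, Z), add(Z, Z)))))))))))))
  [47] S(S(S(S(S(S(S(S(S(add(Z, mul(add(add(Z, Z), Z), add(add(SSSZ, Z), add(Z, Z)))))))))))))
  [48] S(S(S(S(S(S(S(S(S(mul(add(add(Z, Z), Z), add(add(SSSZ, Z), add(Z, Z))))))))))))
  [49] S(S(S(S(S(S(S(S(S(mul(add(Z, Z), add(add(SSSZ, Z), add(Z, Z))))))))))))
  [50] S(S(S(S(S(S(S(S(S(mul(Z, add(add(SSSZ, Z), add(Z, Z))))))))))))
  [51] S^9(Z)

Answer: DIFFERENT — A ⇓ S^4(Z), B ⇓ S^9(Z)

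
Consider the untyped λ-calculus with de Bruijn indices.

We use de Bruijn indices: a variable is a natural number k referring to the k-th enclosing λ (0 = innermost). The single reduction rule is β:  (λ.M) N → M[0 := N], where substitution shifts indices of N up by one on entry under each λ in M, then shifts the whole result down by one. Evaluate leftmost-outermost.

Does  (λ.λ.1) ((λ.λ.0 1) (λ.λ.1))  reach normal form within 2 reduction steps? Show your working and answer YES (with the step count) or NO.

  start: (λ.λ.1) ((λ.λ.0 1) (λ.λ.1))
  [1] λ.(λ.λ.0 1) (λ.λ.1)
  [2] λ.λ.0 (λ.λ.1)

Answer: YES — reaches normal form λ.λ.0 (λ.λ.1) in 2 ≤ 2 steps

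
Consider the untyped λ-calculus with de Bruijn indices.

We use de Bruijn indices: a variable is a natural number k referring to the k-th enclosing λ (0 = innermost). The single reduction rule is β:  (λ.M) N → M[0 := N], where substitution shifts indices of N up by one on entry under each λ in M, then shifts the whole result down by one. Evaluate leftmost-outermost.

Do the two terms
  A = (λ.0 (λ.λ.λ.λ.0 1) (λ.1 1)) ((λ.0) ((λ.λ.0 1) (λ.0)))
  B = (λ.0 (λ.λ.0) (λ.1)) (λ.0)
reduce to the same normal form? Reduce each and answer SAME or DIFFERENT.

Term A:
  start: (λ.0 (λ.λ.λ.λ.0 1) (λ.1 1)) ((λ.0) ((λ.λ.0 1) (λ.0)))
  →1  (λ.0) ((λ.λ.0 1) (λ.0)) (λ.λ.λ.λ.0 1) (λ.(λ.0) ((λ.λ.0 1) (λ.0)) ((λ.0) ((λ.λ.0 1) (λ.0))))
  →2  (λ.λ.0 1) (λ.0) (λ.λ.λ.λ.0 1) (λ.(λ.0) ((λ.λ.0 1) (λ.0)) ((λ.0) ((λ.λ.0 1) (λ.0))))
  →3  (λ.0 (λ.0)) (λ.λ.λ.λ.0 1) (λ.(λ.0) ((λ.λ.0 1) (λ.0)) ((λ.0) ((λ.λ.0 1) (λ.0))))
  →4  (λ.λ.λ.λ.0 1) (λ.0) (λ.(λ.0) ((λ.λ.0 1) (λ.0)) ((λ.0) ((λ.λ.0 1) (λ.0))))
  →5  (λ.λ.λ.0 1) (λ.(λ.0) ((λ.λ.0 1) (λ.0)) ((λ.0) ((λ.λ.0 1) (λ.0))))
  →6  λ.λ.0 1

Term B:
  start: (λ.0 (λ.λ.0) (λ.1)) (λ.0)
  →1  (λ.0) (λ.λ.0) (λ.λ.0)
  →2  (λ.λ.0) (λ.λ.0)
  →3  λ.0

Answer: DIFFERENT — A ⇓ λ.λ.0 1, B ⇓ λ.0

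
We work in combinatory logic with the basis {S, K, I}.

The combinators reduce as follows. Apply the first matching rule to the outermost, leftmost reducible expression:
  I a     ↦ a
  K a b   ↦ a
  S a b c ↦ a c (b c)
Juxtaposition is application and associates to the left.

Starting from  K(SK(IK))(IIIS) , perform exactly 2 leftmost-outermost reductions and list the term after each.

  start: K(SK(IK))(IIIS)
  step 1: SK(IK)
  step 2: SKK

Answer: after 2 steps: SKK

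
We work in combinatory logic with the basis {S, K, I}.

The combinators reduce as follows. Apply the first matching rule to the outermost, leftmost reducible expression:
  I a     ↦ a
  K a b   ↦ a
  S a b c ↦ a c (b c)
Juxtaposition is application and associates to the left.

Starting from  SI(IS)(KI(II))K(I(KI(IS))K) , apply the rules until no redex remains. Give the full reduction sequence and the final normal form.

  start: SI(IS)(KI(II))K(I(KI(IS))K)
  →1  I(KI(II))(IS(KI(II)))K(I(KI(IS))K)
  →2  KI(II)(IS(KI(II)))K(I(KI(IS))K)
  →3  I(IS(KI(II)))K(I(KI(IS))K)
  →4  IS(KI(II))K(I(KI(IS))K)
  →5  S(KI(II))K(I(KI(IS))K)
  →6  KI(II)(I(KI(IS))K)(K(I(KI(IS))K))
  →7  I(I(KI(IS))K)(K(I(KI(IS))K))
  →8  I(KI(IS))K(K(I(KI(IS))K))
  →9  KI(IS)K(K(I(KI(IS))K))
  →10  IK(K(I(KI(IS))K))
  →11  K(K(I(KI(IS))K))
  →12  K(K(KI(IS)K))
  →13  K(K(IK))
  →14  K(KK)

Answer: normal form = K(KK)  (in 14 steps)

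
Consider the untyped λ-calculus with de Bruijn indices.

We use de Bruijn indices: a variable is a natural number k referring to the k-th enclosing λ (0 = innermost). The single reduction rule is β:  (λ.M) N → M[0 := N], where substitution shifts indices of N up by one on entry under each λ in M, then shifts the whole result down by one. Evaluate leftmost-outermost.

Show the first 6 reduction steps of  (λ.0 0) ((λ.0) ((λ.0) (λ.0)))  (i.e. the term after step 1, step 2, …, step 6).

Answer: after 6 steps: λ.0

Derivation:
  start: (λ.0 0) ((λ.0) ((λ.0) (λ.0)))
  [1] (λ.0) ((λ.0) (λ.0)) ((λ.0) ((λ.0) (λ.0)))
  [2] (λ.0) (λ.0) ((λ.0) ((λ.0) (λ.0)))
  [3] (λ.0) ((λ.0) ((λ.0) (λ.0)))
  [4] (λ.0) ((λ.0) (λ.0))
  [5] (λ.0) (λ.0)
  [6] λ.0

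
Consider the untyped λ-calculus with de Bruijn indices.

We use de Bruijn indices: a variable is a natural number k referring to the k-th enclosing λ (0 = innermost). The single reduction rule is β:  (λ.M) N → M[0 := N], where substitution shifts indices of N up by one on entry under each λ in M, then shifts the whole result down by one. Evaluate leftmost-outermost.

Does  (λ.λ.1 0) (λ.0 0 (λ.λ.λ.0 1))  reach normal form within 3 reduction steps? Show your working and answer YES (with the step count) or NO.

Answer: YES — reaches normal form λ.0 0 (λ.λ.λ.0 1) in 2 ≤ 3 steps

Derivation:
  start: (λ.λ.1 0) (λ.0 0 (λ.λ.λ.0 1))
  [1] λ.(λ.0 0 (λ.λ.λ.0 1)) 0
  [2] λ.0 0 (λ.λ.λ.0 1)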